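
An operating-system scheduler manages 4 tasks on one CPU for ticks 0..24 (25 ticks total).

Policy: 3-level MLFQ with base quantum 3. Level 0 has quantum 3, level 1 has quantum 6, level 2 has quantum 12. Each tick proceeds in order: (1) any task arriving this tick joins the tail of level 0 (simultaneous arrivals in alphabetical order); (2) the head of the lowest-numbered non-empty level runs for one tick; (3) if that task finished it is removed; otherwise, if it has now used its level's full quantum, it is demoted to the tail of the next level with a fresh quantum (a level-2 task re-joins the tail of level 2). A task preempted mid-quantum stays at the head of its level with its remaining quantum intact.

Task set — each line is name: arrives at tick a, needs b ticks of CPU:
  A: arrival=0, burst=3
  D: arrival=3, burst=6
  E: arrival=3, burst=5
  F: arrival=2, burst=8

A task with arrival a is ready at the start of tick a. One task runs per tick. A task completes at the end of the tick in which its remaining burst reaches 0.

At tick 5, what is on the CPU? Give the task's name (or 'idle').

running at tick 5 = F

t=0: L0/L1/L2 = A/-/- → run A
t=1: L0/L1/L2 = A/-/- → run A
t=2: L0/L1/L2 = AF/-/- → run A
t=3: L0/L1/L2 = FDE/-/- → run F
t=4: L0/L1/L2 = FDE/-/- → run F
t=5: L0/L1/L2 = FDE/-/- → run F
t=6: L0/L1/L2 = DE/F/- → run D
t=7: L0/L1/L2 = DE/F/- → run D
t=8: L0/L1/L2 = DE/F/- → run D
t=9: L0/L1/L2 = E/FD/- → run E
t=10: L0/L1/L2 = E/FD/- → run E
t=11: L0/L1/L2 = E/FD/- → run E
t=12: L0/L1/L2 = -/FDE/- → run F
t=13: L0/L1/L2 = -/FDE/- → run F
t=14: L0/L1/L2 = -/FDE/- → run F
t=15: L0/L1/L2 = -/FDE/- → run F
t=16: L0/L1/L2 = -/FDE/- → run F
t=17: L0/L1/L2 = -/DE/- → run D
t=18: L0/L1/L2 = -/DE/- → run D
t=19: L0/L1/L2 = -/DE/- → run D
t=20: L0/L1/L2 = -/E/- → run E
t=21: L0/L1/L2 = -/E/- → run E
t=22: (idle)
t=23: (idle)
t=24: (idle)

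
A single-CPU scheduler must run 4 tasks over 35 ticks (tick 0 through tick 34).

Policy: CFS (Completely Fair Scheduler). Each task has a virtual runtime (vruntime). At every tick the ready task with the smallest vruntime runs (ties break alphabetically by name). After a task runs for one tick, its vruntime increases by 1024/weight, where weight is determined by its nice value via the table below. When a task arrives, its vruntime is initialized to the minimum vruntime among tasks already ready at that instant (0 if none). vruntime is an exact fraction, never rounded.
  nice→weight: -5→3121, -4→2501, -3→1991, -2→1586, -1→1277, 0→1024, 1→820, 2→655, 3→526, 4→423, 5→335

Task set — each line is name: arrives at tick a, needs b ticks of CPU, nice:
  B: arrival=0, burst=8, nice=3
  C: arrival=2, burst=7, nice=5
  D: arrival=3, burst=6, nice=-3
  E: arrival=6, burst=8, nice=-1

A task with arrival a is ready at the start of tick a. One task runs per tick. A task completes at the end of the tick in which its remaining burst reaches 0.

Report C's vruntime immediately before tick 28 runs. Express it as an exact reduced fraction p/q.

vruntime(C, start of tick 28) = 1958912/88105

t=0: vr[B=0] → run B
t=1: vr[B=512/263] → run B
t=2: vr[B=1024/263 C=1024/263] → run B
t=3: vr[B=1536/263 C=1024/263 D=1024/263] → run C
t=4: vr[B=1536/263 C=612352/88105 D=1024/263] → run D
t=5: vr[B=1536/263 C=612352/88105 D=2308096/523633] → run D
t=6: vr[B=1536/263 C=612352/88105 D=2577408/523633 E=2577408/523633] → run D
t=7: vr[B=1536/263 C=612352/88105 D=2846720/523633 E=2577408/523633] → run E
t=8: vr[B=1536/263 C=612352/88105 D=2846720/523633 E=3827550208/668679341] → run D
t=9: vr[B=1536/263 C=612352/88105 D=3116032/523633 E=3827550208/668679341] → run E
t=10: vr[B=1536/263 C=612352/88105 D=3116032/523633 E=4363750400/668679341] → run B
t=11: vr[B=2048/263 C=612352/88105 D=3116032/523633 E=4363750400/668679341] → run D
t=12: vr[B=2048/263 C=612352/88105 D=3385344/523633 E=4363750400/668679341] → run D
t=13: vr[B=2048/263 C=612352/88105 E=4363750400/668679341] → run E
t=14: vr[B=2048/263 C=612352/88105 E=4899950592/668679341] → run C
t=15: vr[B=2048/263 C=881664/88105 E=4899950592/668679341] → run E
t=16: vr[B=2048/263 C=881664/88105 E=5436150784/668679341] → run B
t=17: vr[B=2560/263 C=881664/88105 E=5436150784/668679341] → run E
t=18: vr[B=2560/263 C=881664/88105 E=5972350976/668679341] → run E
t=19: vr[B=2560/263 C=881664/88105 E=6508551168/668679341] → run E
t=20: vr[B=2560/263 C=881664/88105 E=7044751360/668679341] → run B
t=21: vr[B=3072/263 C=881664/88105 E=7044751360/668679341] → run C
t=22: vr[B=3072/263 C=1150976/88105 E=7044751360/668679341] → run E
t=23: vr[B=3072/263 C=1150976/88105] → run B
t=24: vr[B=3584/263 C=1150976/88105] → run C
t=25: vr[B=3584/263 C=1420288/88105] → run B
t=26: vr[C=1420288/88105] → run C
t=27: vr[C=337920/17621] → run C
t=28: vr[C=1958912/88105] → run C
t=29: (idle)
t=30: (idle)
t=31: (idle)
t=32: (idle)
t=33: (idle)
t=34: (idle)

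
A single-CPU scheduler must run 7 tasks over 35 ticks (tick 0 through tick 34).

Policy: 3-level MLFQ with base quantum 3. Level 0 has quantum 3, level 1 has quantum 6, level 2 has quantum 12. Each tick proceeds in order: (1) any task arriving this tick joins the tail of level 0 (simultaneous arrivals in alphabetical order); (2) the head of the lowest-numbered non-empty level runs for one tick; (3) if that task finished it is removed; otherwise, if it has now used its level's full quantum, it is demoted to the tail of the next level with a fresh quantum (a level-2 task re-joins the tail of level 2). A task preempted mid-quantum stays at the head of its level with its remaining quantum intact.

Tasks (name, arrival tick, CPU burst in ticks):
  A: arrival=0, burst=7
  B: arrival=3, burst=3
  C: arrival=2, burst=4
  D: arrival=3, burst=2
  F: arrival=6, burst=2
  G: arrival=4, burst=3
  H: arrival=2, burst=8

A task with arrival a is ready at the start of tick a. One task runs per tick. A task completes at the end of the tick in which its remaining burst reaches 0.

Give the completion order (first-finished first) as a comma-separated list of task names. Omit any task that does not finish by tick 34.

completion order = B, D, G, F, A, C, H

t=0: L0/L1/L2 = A/-/- → run A
t=1: L0/L1/L2 = A/-/- → run A
t=2: L0/L1/L2 = ACH/-/- → run A
t=3: L0/L1/L2 = CHBD/A/- → run C
t=4: L0/L1/L2 = CHBDG/A/- → run C
t=5: L0/L1/L2 = CHBDG/A/- → run C
t=6: L0/L1/L2 = HBDGF/AC/- → run H
t=7: L0/L1/L2 = HBDGF/AC/- → run H
t=8: L0/L1/L2 = HBDGF/AC/- → run H
t=9: L0/L1/L2 = BDGF/ACH/- → run B
t=10: L0/L1/L2 = BDGF/ACH/- → run B
t=11: L0/L1/L2 = BDGF/ACH/- → run B
t=12: L0/L1/L2 = DGF/ACH/- → run D
t=13: L0/L1/L2 = DGF/ACH/- → run D
t=14: L0/L1/L2 = GF/ACH/- → run G
t=15: L0/L1/L2 = GF/ACH/- → run G
t=16: L0/L1/L2 = GF/ACH/- → run G
t=17: L0/L1/L2 = F/ACH/- → run F
t=18: L0/L1/L2 = F/ACH/- → run F
t=19: L0/L1/L2 = -/ACH/- → run A
t=20: L0/L1/L2 = -/ACH/- → run A
t=21: L0/L1/L2 = -/ACH/- → run A
t=22: L0/L1/L2 = -/ACH/- → run A
t=23: L0/L1/L2 = -/CH/- → run C
t=24: L0/L1/L2 = -/H/- → run H
t=25: L0/L1/L2 = -/H/- → run H
t=26: L0/L1/L2 = -/H/- → run H
t=27: L0/L1/L2 = -/H/- → run H
t=28: L0/L1/L2 = -/H/- → run H
t=29: (idle)
t=30: (idle)
t=31: (idle)
t=32: (idle)
t=33: (idle)
t=34: (idle)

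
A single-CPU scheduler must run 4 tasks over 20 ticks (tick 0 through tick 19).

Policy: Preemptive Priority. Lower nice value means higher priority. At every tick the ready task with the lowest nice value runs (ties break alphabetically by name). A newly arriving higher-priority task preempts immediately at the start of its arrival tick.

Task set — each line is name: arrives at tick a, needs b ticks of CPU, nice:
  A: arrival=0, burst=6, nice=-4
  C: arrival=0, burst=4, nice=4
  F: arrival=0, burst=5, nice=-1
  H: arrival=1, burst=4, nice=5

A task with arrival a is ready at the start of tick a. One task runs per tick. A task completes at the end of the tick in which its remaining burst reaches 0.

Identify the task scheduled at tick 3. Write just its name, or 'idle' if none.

t=0: ready={A,C,F} → run A
t=1: ready={A,C,F,H} → run A
t=2: ready={A,C,F,H} → run A
t=3: ready={A,C,F,H} → run A
t=4: ready={A,C,F,H} → run A
t=5: ready={A,C,F,H} → run A
t=6: ready={C,F,H} → run F
t=7: ready={C,F,H} → run F
t=8: ready={C,F,H} → run F
t=9: ready={C,F,H} → run F
t=10: ready={C,F,H} → run F
t=11: ready={C,H} → run C
t=12: ready={C,H} → run C
t=13: ready={C,H} → run C
t=14: ready={C,H} → run C
t=15: ready={H} → run H
t=16: ready={H} → run H
t=17: ready={H} → run H
t=18: ready={H} → run H
t=19: (idle)

running at tick 3 = A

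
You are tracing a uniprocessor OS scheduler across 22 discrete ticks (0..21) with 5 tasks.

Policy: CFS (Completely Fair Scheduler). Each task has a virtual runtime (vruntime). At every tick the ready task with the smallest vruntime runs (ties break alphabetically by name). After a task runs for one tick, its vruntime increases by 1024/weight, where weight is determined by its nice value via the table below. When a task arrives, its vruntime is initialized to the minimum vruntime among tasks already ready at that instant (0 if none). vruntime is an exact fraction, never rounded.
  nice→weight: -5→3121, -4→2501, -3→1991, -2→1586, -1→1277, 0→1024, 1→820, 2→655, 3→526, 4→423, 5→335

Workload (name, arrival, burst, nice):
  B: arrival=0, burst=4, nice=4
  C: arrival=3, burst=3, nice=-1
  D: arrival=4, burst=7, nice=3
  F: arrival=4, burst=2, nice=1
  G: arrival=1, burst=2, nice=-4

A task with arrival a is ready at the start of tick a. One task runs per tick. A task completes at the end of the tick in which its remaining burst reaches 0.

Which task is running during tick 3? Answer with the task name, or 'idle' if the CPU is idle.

running at tick 3 = C

t=0: vr[B=0] → run B
t=1: vr[B=1024/423 G=1024/423] → run B
t=2: vr[B=2048/423 G=1024/423] → run G
t=3: vr[B=2048/423 C=2994176/1057923 G=2994176/1057923] → run C
t=4: vr[B=2048/423 C=4906875904/1350967671 D=2994176/1057923 F=2994176/1057923 G=2994176/1057923] → run D
t=5: vr[B=2048/423 C=4906875904/1350967671 D=1329124864/278233749 F=2994176/1057923 G=2994176/1057923] → run F
t=6: vr[B=2048/423 C=4906875904/1350967671 D=1329124864/278233749 F=21576448/5289615 G=2994176/1057923] → run G
t=7: vr[B=2048/423 C=4906875904/1350967671 D=1329124864/278233749 F=21576448/5289615] → run C
t=8: vr[B=2048/423 C=5990189056/1350967671 D=1329124864/278233749 F=21576448/5289615] → run F
t=9: vr[B=2048/423 C=5990189056/1350967671 D=1329124864/278233749] → run C
t=10: vr[B=2048/423 D=1329124864/278233749] → run D
t=11: vr[B=2048/423 D=1870781440/278233749] → run B
t=12: vr[B=1024/141 D=1870781440/278233749] → run D
t=13: vr[B=1024/141 D=2412438016/278233749] → run B
t=14: vr[D=2412438016/278233749] → run D
t=15: vr[D=2954094592/278233749] → run D
t=16: vr[D=3495751168/278233749] → run D
t=17: vr[D=4037407744/278233749] → run D
t=18: (idle)
t=19: (idle)
t=20: (idle)
t=21: (idle)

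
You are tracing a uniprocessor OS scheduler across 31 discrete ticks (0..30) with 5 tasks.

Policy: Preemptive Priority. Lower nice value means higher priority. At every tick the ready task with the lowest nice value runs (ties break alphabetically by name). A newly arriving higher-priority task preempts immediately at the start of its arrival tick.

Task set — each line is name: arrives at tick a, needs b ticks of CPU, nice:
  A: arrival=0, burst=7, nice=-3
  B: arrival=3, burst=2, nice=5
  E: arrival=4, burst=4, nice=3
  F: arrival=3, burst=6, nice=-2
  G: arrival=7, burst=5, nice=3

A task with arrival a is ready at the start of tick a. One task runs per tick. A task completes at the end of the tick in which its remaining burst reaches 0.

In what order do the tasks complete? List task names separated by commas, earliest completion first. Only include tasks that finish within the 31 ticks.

completion order = A, F, E, G, B

t=0: ready={A} → run A
t=1: ready={A} → run A
t=2: ready={A} → run A
t=3: ready={A,B,F} → run A
t=4: ready={A,B,E,F} → run A
t=5: ready={A,B,E,F} → run A
t=6: ready={A,B,E,F} → run A
t=7: ready={B,E,F,G} → run F
t=8: ready={B,E,F,G} → run F
t=9: ready={B,E,F,G} → run F
t=10: ready={B,E,F,G} → run F
t=11: ready={B,E,F,G} → run F
t=12: ready={B,E,F,G} → run F
t=13: ready={B,E,G} → run E
t=14: ready={B,E,G} → run E
t=15: ready={B,E,G} → run E
t=16: ready={B,E,G} → run E
t=17: ready={B,G} → run G
t=18: ready={B,G} → run G
t=19: ready={B,G} → run G
t=20: ready={B,G} → run G
t=21: ready={B,G} → run G
t=22: ready={B} → run B
t=23: ready={B} → run B
t=24: (idle)
t=25: (idle)
t=26: (idle)
t=27: (idle)
t=28: (idle)
t=29: (idle)
t=30: (idle)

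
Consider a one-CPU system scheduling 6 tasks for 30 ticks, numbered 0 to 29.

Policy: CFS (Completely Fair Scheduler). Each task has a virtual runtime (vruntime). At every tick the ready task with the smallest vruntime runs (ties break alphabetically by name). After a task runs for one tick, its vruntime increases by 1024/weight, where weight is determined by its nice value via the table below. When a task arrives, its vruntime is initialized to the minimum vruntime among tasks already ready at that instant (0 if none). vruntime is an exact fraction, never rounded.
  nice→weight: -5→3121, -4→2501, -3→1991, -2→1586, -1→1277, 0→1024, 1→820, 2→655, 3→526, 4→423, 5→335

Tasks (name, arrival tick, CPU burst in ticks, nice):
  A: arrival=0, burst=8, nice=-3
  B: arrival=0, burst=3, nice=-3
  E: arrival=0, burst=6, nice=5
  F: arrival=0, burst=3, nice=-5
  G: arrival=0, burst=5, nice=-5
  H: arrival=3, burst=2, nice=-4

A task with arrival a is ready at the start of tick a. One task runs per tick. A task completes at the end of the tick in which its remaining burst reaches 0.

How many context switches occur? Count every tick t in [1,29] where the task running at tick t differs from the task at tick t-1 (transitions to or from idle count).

context switches = 20

t=0: vr[A=0 B=0 E=0 F=0 G=0] → run A
t=1: vr[A=1024/1991 B=0 E=0 F=0 G=0] → run B
t=2: vr[A=1024/1991 B=1024/1991 E=0 F=0 G=0] → run E
t=3: vr[A=1024/1991 B=1024/1991 E=1024/335 F=0 G=0 H=0] → run F
t=4: vr[A=1024/1991 B=1024/1991 E=1024/335 F=1024/3121 G=0 H=0] → run G
t=5: vr[A=1024/1991 B=1024/1991 E=1024/335 F=1024/3121 G=1024/3121 H=0] → run H
t=6: vr[A=1024/1991 B=1024/1991 E=1024/335 F=1024/3121 G=1024/3121 H=1024/2501] → run F
t=7: vr[A=1024/1991 B=1024/1991 E=1024/335 F=2048/3121 G=1024/3121 H=1024/2501] → run G
t=8: vr[A=1024/1991 B=1024/1991 E=1024/335 F=2048/3121 G=2048/3121 H=1024/2501] → run H
t=9: vr[A=1024/1991 B=1024/1991 E=1024/335 F=2048/3121 G=2048/3121] → run A
t=10: vr[A=2048/1991 B=1024/1991 E=1024/335 F=2048/3121 G=2048/3121] → run B
t=11: vr[A=2048/1991 B=2048/1991 E=1024/335 F=2048/3121 G=2048/3121] → run F
t=12: vr[A=2048/1991 B=2048/1991 E=1024/335 G=2048/3121] → run G
t=13: vr[A=2048/1991 B=2048/1991 E=1024/335 G=3072/3121] → run G
t=14: vr[A=2048/1991 B=2048/1991 E=1024/335 G=4096/3121] → run A
t=15: vr[A=3072/1991 B=2048/1991 E=1024/335 G=4096/3121] → run B
t=16: vr[A=3072/1991 E=1024/335 G=4096/3121] → run G
t=17: vr[A=3072/1991 E=1024/335] → run A
t=18: vr[A=4096/1991 E=1024/335] → run A
t=19: vr[A=5120/1991 E=1024/335] → run A
t=20: vr[A=6144/1991 E=1024/335] → run E
t=21: vr[A=6144/1991 E=2048/335] → run A
t=22: vr[A=7168/1991 E=2048/335] → run A
t=23: vr[E=2048/335] → run E
t=24: vr[E=3072/335] → run E
t=25: vr[E=4096/335] → run E
t=26: vr[E=1024/67] → run E
t=27: (idle)
t=28: (idle)
t=29: (idle)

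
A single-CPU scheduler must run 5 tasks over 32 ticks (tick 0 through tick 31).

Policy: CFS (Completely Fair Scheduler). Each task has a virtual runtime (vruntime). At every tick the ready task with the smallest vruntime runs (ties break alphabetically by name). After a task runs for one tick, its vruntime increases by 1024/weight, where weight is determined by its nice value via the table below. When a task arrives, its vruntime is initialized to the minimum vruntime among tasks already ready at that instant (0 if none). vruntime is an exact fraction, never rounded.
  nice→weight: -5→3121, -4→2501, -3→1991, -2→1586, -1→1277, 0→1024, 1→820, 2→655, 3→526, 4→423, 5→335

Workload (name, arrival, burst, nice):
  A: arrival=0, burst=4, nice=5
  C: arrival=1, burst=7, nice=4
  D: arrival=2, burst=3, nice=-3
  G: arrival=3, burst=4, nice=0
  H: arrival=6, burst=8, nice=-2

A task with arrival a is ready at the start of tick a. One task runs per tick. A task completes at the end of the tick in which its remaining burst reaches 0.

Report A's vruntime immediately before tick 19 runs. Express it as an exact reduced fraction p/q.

vruntime(A, start of tick 19) = 3072/335

t=0: vr[A=0] → run A
t=1: vr[A=1024/335 C=1024/335] → run A
t=2: vr[A=2048/335 C=1024/335 D=1024/335] → run C
t=3: vr[A=2048/335 C=776192/141705 D=1024/335 G=1024/335] → run D
t=4: vr[A=2048/335 C=776192/141705 D=2381824/666985 G=1024/335] → run G
t=5: vr[A=2048/335 C=776192/141705 D=2381824/666985 G=1359/335] → run D
t=6: vr[A=2048/335 C=776192/141705 D=2724864/666985 G=1359/335 H=1359/335] → run G
t=7: vr[A=2048/335 C=776192/141705 D=2724864/666985 G=1694/335 H=1359/335] → run H
t=8: vr[A=2048/335 C=776192/141705 D=2724864/666985 G=1694/335 H=1249207/265655] → run D
t=9: vr[A=2048/335 C=776192/141705 G=1694/335 H=1249207/265655] → run H
t=10: vr[A=2048/335 C=776192/141705 G=1694/335 H=1420727/265655] → run G
t=11: vr[A=2048/335 C=776192/141705 G=2029/335 H=1420727/265655] → run H
t=12: vr[A=2048/335 C=776192/141705 G=2029/335 H=1592247/265655] → run C
t=13: vr[A=2048/335 C=1119232/141705 G=2029/335 H=1592247/265655] → run H
t=14: vr[A=2048/335 C=1119232/141705 G=2029/335 H=1763767/265655] → run G
t=15: vr[A=2048/335 C=1119232/141705 H=1763767/265655] → run A
t=16: vr[A=3072/335 C=1119232/141705 H=1763767/265655] → run H
t=17: vr[A=3072/335 C=1119232/141705 H=1935287/265655] → run H
t=18: vr[A=3072/335 C=1119232/141705 H=2106807/265655] → run C
t=19: vr[A=3072/335 C=487424/47235 H=2106807/265655] → run H
t=20: vr[A=3072/335 C=487424/47235 H=2278327/265655] → run H
t=21: vr[A=3072/335 C=487424/47235] → run A
t=22: vr[C=487424/47235] → run C
t=23: vr[C=1805312/141705] → run C
t=24: vr[C=2148352/141705] → run C
t=25: vr[C=830464/47235] → run C
t=26: (idle)
t=27: (idle)
t=28: (idle)
t=29: (idle)
t=30: (idle)
t=31: (idle)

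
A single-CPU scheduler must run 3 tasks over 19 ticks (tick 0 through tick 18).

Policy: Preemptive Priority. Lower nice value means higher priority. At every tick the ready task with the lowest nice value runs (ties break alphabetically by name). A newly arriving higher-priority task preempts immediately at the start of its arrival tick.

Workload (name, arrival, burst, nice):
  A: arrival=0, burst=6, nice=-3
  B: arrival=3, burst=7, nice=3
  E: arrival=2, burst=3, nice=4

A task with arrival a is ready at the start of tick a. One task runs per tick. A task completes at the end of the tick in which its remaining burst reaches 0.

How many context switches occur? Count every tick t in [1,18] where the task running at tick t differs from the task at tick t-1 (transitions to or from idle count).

context switches = 3

t=0: ready={A} → run A
t=1: ready={A} → run A
t=2: ready={A,E} → run A
t=3: ready={A,B,E} → run A
t=4: ready={A,B,E} → run A
t=5: ready={A,B,E} → run A
t=6: ready={B,E} → run B
t=7: ready={B,E} → run B
t=8: ready={B,E} → run B
t=9: ready={B,E} → run B
t=10: ready={B,E} → run B
t=11: ready={B,E} → run B
t=12: ready={B,E} → run B
t=13: ready={E} → run E
t=14: ready={E} → run E
t=15: ready={E} → run E
t=16: (idle)
t=17: (idle)
t=18: (idle)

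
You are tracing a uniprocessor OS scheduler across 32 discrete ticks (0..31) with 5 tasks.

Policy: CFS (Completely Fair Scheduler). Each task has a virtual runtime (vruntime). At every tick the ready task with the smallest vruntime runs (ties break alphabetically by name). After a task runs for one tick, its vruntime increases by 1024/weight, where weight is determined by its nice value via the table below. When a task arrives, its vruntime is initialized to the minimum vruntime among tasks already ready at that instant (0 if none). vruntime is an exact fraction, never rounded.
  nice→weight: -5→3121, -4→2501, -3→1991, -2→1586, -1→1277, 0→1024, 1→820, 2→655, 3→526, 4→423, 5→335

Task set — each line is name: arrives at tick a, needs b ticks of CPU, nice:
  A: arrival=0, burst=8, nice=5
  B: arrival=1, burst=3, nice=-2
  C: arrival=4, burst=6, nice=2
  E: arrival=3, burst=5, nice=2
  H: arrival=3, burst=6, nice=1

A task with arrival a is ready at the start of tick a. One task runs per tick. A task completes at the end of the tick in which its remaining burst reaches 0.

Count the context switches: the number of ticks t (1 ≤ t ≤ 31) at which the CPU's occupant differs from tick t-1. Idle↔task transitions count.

context switches = 23

t=0: vr[A=0] → run A
t=1: vr[A=1024/335 B=1024/335] → run A
t=2: vr[A=2048/335 B=1024/335] → run B
t=3: vr[A=2048/335 B=983552/265655 E=983552/265655 H=983552/265655] → run B
t=4: vr[A=2048/335 B=1155072/265655 C=983552/265655 E=983552/265655 H=983552/265655] → run C
t=5: vr[A=2048/335 B=1155072/265655 C=183251456/34800805 E=983552/265655 H=983552/265655] → run E
t=6: vr[A=2048/335 B=1155072/265655 C=183251456/34800805 E=183251456/34800805 H=983552/265655] → run H
t=7: vr[A=2048/335 B=1155072/265655 C=183251456/34800805 E=183251456/34800805 H=53927168/10891855] → run B
t=8: vr[A=2048/335 C=183251456/34800805 E=183251456/34800805 H=53927168/10891855] → run H
t=9: vr[A=2048/335 C=183251456/34800805 E=183251456/34800805 H=67528704/10891855] → run C
t=10: vr[A=2048/335 C=47531520/6960161 E=183251456/34800805 H=67528704/10891855] → run E
t=11: vr[A=2048/335 C=47531520/6960161 E=47531520/6960161 H=67528704/10891855] → run A
t=12: vr[A=3072/335 C=47531520/6960161 E=47531520/6960161 H=67528704/10891855] → run H
t=13: vr[A=3072/335 C=47531520/6960161 E=47531520/6960161 H=16226048/2178371] → run C
t=14: vr[A=3072/335 C=292063744/34800805 E=47531520/6960161 H=16226048/2178371] → run E
t=15: vr[A=3072/335 C=292063744/34800805 E=292063744/34800805 H=16226048/2178371] → run H
t=16: vr[A=3072/335 C=292063744/34800805 E=292063744/34800805 H=94731776/10891855] → run C
t=17: vr[A=3072/335 C=346469888/34800805 E=292063744/34800805 H=94731776/10891855] → run E
t=18: vr[A=3072/335 C=346469888/34800805 E=346469888/34800805 H=94731776/10891855] → run H
t=19: vr[A=3072/335 C=346469888/34800805 E=346469888/34800805 H=108333312/10891855] → run A
t=20: vr[A=4096/335 C=346469888/34800805 E=346469888/34800805 H=108333312/10891855] → run H
t=21: vr[A=4096/335 C=346469888/34800805 E=346469888/34800805] → run C
t=22: vr[A=4096/335 C=400876032/34800805 E=346469888/34800805] → run E
t=23: vr[A=4096/335 C=400876032/34800805] → run C
t=24: vr[A=4096/335] → run A
t=25: vr[A=1024/67] → run A
t=26: vr[A=6144/335] → run A
t=27: vr[A=7168/335] → run A
t=28: (idle)
t=29: (idle)
t=30: (idle)
t=31: (idle)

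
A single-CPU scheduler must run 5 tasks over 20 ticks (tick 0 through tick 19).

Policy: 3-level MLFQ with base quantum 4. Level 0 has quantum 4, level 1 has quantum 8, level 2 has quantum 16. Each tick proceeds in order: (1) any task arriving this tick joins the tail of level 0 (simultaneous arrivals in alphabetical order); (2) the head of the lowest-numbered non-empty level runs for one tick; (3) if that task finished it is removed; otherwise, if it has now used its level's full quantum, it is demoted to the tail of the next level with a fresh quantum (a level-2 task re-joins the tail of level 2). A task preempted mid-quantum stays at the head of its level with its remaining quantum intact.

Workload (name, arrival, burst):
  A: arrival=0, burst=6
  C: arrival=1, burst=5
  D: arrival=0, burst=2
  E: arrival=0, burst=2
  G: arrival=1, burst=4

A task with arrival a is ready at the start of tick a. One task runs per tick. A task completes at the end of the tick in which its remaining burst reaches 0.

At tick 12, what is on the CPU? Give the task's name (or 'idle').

t=0: L0/L1/L2 = ADE/-/- → run A
t=1: L0/L1/L2 = ADECG/-/- → run A
t=2: L0/L1/L2 = ADECG/-/- → run A
t=3: L0/L1/L2 = ADECG/-/- → run A
t=4: L0/L1/L2 = DECG/A/- → run D
t=5: L0/L1/L2 = DECG/A/- → run D
t=6: L0/L1/L2 = ECG/A/- → run E
t=7: L0/L1/L2 = ECG/A/- → run E
t=8: L0/L1/L2 = CG/A/- → run C
t=9: L0/L1/L2 = CG/A/- → run C
t=10: L0/L1/L2 = CG/A/- → run C
t=11: L0/L1/L2 = CG/A/- → run C
t=12: L0/L1/L2 = G/AC/- → run G
t=13: L0/L1/L2 = G/AC/- → run G
t=14: L0/L1/L2 = G/AC/- → run G
t=15: L0/L1/L2 = G/AC/- → run G
t=16: L0/L1/L2 = -/AC/- → run A
t=17: L0/L1/L2 = -/AC/- → run A
t=18: L0/L1/L2 = -/C/- → run C
t=19: (idle)

running at tick 12 = G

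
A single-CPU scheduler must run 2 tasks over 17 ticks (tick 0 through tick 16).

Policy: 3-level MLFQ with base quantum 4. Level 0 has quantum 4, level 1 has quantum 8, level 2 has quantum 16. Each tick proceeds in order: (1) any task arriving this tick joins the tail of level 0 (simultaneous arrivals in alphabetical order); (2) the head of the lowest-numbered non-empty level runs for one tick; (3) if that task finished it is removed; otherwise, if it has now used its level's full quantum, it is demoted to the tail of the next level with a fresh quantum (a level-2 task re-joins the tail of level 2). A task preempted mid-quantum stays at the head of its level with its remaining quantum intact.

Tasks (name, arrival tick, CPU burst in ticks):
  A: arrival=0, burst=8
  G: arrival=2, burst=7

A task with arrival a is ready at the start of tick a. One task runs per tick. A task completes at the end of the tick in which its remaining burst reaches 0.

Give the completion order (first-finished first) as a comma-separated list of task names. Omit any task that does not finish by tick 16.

t=0: L0/L1/L2 = A/-/- → run A
t=1: L0/L1/L2 = A/-/- → run A
t=2: L0/L1/L2 = AG/-/- → run A
t=3: L0/L1/L2 = AG/-/- → run A
t=4: L0/L1/L2 = G/A/- → run G
t=5: L0/L1/L2 = G/A/- → run G
t=6: L0/L1/L2 = G/A/- → run G
t=7: L0/L1/L2 = G/A/- → run G
t=8: L0/L1/L2 = -/AG/- → run A
t=9: L0/L1/L2 = -/AG/- → run A
t=10: L0/L1/L2 = -/AG/- → run A
t=11: L0/L1/L2 = -/AG/- → run A
t=12: L0/L1/L2 = -/G/- → run G
t=13: L0/L1/L2 = -/G/- → run G
t=14: L0/L1/L2 = -/G/- → run G
t=15: (idle)
t=16: (idle)

completion order = A, G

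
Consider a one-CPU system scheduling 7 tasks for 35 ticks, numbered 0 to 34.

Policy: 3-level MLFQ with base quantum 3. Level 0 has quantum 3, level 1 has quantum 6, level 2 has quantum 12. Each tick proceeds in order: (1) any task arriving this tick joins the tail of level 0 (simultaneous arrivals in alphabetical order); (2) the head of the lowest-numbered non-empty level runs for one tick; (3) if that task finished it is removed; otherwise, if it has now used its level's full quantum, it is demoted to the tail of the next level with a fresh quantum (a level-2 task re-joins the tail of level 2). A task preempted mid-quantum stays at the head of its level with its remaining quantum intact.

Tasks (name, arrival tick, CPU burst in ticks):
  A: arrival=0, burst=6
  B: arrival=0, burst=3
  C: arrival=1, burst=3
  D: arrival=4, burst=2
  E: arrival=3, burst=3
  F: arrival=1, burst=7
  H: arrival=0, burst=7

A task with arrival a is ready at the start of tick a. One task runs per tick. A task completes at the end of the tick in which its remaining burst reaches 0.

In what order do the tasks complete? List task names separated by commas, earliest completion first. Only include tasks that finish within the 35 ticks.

completion order = B, C, E, D, A, H, F

t=0: L0/L1/L2 = ABH/-/- → run A
t=1: L0/L1/L2 = ABHCF/-/- → run A
t=2: L0/L1/L2 = ABHCF/-/- → run A
t=3: L0/L1/L2 = BHCFE/A/- → run B
t=4: L0/L1/L2 = BHCFED/A/- → run B
t=5: L0/L1/L2 = BHCFED/A/- → run B
t=6: L0/L1/L2 = HCFED/A/- → run H
t=7: L0/L1/L2 = HCFED/A/- → run H
t=8: L0/L1/L2 = HCFED/A/- → run H
t=9: L0/L1/L2 = CFED/AH/- → run C
t=10: L0/L1/L2 = CFED/AH/- → run C
t=11: L0/L1/L2 = CFED/AH/- → run C
t=12: L0/L1/L2 = FED/AH/- → run F
t=13: L0/L1/L2 = FED/AH/- → run F
t=14: L0/L1/L2 = FED/AH/- → run F
t=15: L0/L1/L2 = ED/AHF/- → run E
t=16: L0/L1/L2 = ED/AHF/- → run E
t=17: L0/L1/L2 = ED/AHF/- → run E
t=18: L0/L1/L2 = D/AHF/- → run D
t=19: L0/L1/L2 = D/AHF/- → run D
t=20: L0/L1/L2 = -/AHF/- → run A
t=21: L0/L1/L2 = -/AHF/- → run A
t=22: L0/L1/L2 = -/AHF/- → run A
t=23: L0/L1/L2 = -/HF/- → run H
t=24: L0/L1/L2 = -/HF/- → run H
t=25: L0/L1/L2 = -/HF/- → run H
t=26: L0/L1/L2 = -/HF/- → run H
t=27: L0/L1/L2 = -/F/- → run F
t=28: L0/L1/L2 = -/F/- → run F
t=29: L0/L1/L2 = -/F/- → run F
t=30: L0/L1/L2 = -/F/- → run F
t=31: (idle)
t=32: (idle)
t=33: (idle)
t=34: (idle)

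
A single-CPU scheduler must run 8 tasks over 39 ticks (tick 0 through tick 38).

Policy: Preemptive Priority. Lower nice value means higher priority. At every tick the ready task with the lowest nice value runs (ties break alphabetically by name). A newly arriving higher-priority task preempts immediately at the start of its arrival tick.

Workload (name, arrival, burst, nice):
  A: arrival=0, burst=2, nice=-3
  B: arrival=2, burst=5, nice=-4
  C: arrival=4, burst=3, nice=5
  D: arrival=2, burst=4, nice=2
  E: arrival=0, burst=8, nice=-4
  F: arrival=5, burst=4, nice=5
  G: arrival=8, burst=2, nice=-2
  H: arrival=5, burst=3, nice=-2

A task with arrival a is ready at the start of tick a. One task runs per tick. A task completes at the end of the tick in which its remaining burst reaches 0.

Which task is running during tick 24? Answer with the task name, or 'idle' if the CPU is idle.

t=0: ready={A,E} → run E
t=1: ready={A,E} → run E
t=2: ready={A,B,D,E} → run B
t=3: ready={A,B,D,E} → run B
t=4: ready={A,B,C,D,E} → run B
t=5: ready={A,B,C,D,E,F,H} → run B
t=6: ready={A,B,C,D,E,F,H} → run B
t=7: ready={A,C,D,E,F,H} → run E
t=8: ready={A,C,D,E,F,G,H} → run E
t=9: ready={A,C,D,E,F,G,H} → run E
t=10: ready={A,C,D,E,F,G,H} → run E
t=11: ready={A,C,D,E,F,G,H} → run E
t=12: ready={A,C,D,E,F,G,H} → run E
t=13: ready={A,C,D,F,G,H} → run A
t=14: ready={A,C,D,F,G,H} → run A
t=15: ready={C,D,F,G,H} → run G
t=16: ready={C,D,F,G,H} → run G
t=17: ready={C,D,F,H} → run H
t=18: ready={C,D,F,H} → run H
t=19: ready={C,D,F,H} → run H
t=20: ready={C,D,F} → run D
t=21: ready={C,D,F} → run D
t=22: ready={C,D,F} → run D
t=23: ready={C,D,F} → run D
t=24: ready={C,F} → run C
t=25: ready={C,F} → run C
t=26: ready={C,F} → run C
t=27: ready={F} → run F
t=28: ready={F} → run F
t=29: ready={F} → run F
t=30: ready={F} → run F
t=31: (idle)
t=32: (idle)
t=33: (idle)
t=34: (idle)
t=35: (idle)
t=36: (idle)
t=37: (idle)
t=38: (idle)

running at tick 24 = C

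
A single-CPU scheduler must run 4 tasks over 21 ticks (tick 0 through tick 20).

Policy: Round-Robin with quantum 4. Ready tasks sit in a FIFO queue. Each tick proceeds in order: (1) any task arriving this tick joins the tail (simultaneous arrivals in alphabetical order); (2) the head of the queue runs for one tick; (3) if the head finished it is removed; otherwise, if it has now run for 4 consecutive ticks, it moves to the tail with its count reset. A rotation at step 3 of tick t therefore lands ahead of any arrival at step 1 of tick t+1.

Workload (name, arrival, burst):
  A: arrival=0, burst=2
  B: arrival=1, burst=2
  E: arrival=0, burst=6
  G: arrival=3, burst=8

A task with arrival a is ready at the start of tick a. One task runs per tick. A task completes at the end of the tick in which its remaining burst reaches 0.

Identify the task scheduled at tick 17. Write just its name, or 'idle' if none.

running at tick 17 = G

t=0: queue=[A,E] q_used=0 → run A
t=1: queue=[A,E,B] q_used=1 → run A
t=2: queue=[E,B] q_used=0 → run E
t=3: queue=[E,B,G] q_used=1 → run E
t=4: queue=[E,B,G] q_used=2 → run E
t=5: queue=[E,B,G] q_used=3 → run E
t=6: queue=[B,G,E] q_used=0 → run B
t=7: queue=[B,G,E] q_used=1 → run B
t=8: queue=[G,E] q_used=0 → run G
t=9: queue=[G,E] q_used=1 → run G
t=10: queue=[G,E] q_used=2 → run G
t=11: queue=[G,E] q_used=3 → run G
t=12: queue=[E,G] q_used=0 → run E
t=13: queue=[E,G] q_used=1 → run E
t=14: queue=[G] q_used=0 → run G
t=15: queue=[G] q_used=1 → run G
t=16: queue=[G] q_used=2 → run G
t=17: queue=[G] q_used=3 → run G
t=18: (idle)
t=19: (idle)
t=20: (idle)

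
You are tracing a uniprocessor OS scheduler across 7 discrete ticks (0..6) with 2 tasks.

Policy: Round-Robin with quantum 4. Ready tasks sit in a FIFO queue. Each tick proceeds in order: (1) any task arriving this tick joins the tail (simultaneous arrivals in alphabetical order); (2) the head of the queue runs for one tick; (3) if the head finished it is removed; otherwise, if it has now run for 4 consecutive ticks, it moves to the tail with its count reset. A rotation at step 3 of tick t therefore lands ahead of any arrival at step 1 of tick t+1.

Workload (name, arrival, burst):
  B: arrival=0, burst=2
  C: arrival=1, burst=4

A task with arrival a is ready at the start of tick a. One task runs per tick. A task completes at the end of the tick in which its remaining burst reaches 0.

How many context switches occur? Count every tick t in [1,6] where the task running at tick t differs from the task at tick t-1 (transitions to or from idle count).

context switches = 2

t=0: queue=[B] q_used=0 → run B
t=1: queue=[B,C] q_used=1 → run B
t=2: queue=[C] q_used=0 → run C
t=3: queue=[C] q_used=1 → run C
t=4: queue=[C] q_used=2 → run C
t=5: queue=[C] q_used=3 → run C
t=6: (idle)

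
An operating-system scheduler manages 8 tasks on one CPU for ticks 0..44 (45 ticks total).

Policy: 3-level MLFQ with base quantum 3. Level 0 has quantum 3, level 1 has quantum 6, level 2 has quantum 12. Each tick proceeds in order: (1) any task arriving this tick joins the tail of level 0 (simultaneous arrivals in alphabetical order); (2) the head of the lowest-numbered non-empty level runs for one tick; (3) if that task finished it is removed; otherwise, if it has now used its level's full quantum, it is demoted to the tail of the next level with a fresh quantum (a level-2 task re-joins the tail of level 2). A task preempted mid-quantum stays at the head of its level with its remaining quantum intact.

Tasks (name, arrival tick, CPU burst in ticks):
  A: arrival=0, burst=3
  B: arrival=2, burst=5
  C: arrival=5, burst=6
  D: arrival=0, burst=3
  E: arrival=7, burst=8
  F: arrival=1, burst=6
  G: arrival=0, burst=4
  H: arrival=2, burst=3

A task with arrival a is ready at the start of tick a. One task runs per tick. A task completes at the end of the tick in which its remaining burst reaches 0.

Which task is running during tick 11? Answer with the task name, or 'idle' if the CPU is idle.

t=0: L0/L1/L2 = ADG/-/- → run A
t=1: L0/L1/L2 = ADGF/-/- → run A
t=2: L0/L1/L2 = ADGFBH/-/- → run A
t=3: L0/L1/L2 = DGFBH/-/- → run D
t=4: L0/L1/L2 = DGFBH/-/- → run D
t=5: L0/L1/L2 = DGFBHC/-/- → run D
t=6: L0/L1/L2 = GFBHC/-/- → run G
t=7: L0/L1/L2 = GFBHCE/-/- → run G
t=8: L0/L1/L2 = GFBHCE/-/- → run G
t=9: L0/L1/L2 = FBHCE/G/- → run F
t=10: L0/L1/L2 = FBHCE/G/- → run F
t=11: L0/L1/L2 = FBHCE/G/- → run F
t=12: L0/L1/L2 = BHCE/GF/- → run B
t=13: L0/L1/L2 = BHCE/GF/- → run B
t=14: L0/L1/L2 = BHCE/GF/- → run B
t=15: L0/L1/L2 = HCE/GFB/- → run H
t=16: L0/L1/L2 = HCE/GFB/- → run H
t=17: L0/L1/L2 = HCE/GFB/- → run H
t=18: L0/L1/L2 = CE/GFB/- → run C
t=19: L0/L1/L2 = CE/GFB/- → run C
t=20: L0/L1/L2 = CE/GFB/- → run C
t=21: L0/L1/L2 = E/GFBC/- → run E
t=22: L0/L1/L2 = E/GFBC/- → run E
t=23: L0/L1/L2 = E/GFBC/- → run E
t=24: L0/L1/L2 = -/GFBCE/- → run G
t=25: L0/L1/L2 = -/FBCE/- → run F
t=26: L0/L1/L2 = -/FBCE/- → run F
t=27: L0/L1/L2 = -/FBCE/- → run F
t=28: L0/L1/L2 = -/BCE/- → run B
t=29: L0/L1/L2 = -/BCE/- → run B
t=30: L0/L1/L2 = -/CE/- → run C
t=31: L0/L1/L2 = -/CE/- → run C
t=32: L0/L1/L2 = -/CE/- → run C
t=33: L0/L1/L2 = -/E/- → run E
t=34: L0/L1/L2 = -/E/- → run E
t=35: L0/L1/L2 = -/E/- → run E
t=36: L0/L1/L2 = -/E/- → run E
t=37: L0/L1/L2 = -/E/- → run E
t=38: (idle)
t=39: (idle)
t=40: (idle)
t=41: (idle)
t=42: (idle)
t=43: (idle)
t=44: (idle)

running at tick 11 = F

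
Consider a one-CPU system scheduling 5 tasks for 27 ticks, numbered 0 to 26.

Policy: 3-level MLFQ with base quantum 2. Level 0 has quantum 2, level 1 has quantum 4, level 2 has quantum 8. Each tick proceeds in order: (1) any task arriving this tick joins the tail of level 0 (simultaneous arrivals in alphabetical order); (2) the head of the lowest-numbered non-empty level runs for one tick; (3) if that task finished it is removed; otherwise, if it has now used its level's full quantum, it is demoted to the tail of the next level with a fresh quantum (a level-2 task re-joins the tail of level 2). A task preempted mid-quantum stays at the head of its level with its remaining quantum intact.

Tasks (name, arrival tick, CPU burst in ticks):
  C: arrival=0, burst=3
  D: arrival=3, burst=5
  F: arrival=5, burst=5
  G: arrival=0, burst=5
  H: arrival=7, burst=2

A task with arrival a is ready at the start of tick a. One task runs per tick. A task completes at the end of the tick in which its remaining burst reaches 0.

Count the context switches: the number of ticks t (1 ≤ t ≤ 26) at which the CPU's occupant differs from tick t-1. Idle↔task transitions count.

context switches = 9

t=0: L0/L1/L2 = CG/-/- → run C
t=1: L0/L1/L2 = CG/-/- → run C
t=2: L0/L1/L2 = G/C/- → run G
t=3: L0/L1/L2 = GD/C/- → run G
t=4: L0/L1/L2 = D/CG/- → run D
t=5: L0/L1/L2 = DF/CG/- → run D
t=6: L0/L1/L2 = F/CGD/- → run F
t=7: L0/L1/L2 = FH/CGD/- → run F
t=8: L0/L1/L2 = H/CGDF/- → run H
t=9: L0/L1/L2 = H/CGDF/- → run H
t=10: L0/L1/L2 = -/CGDF/- → run C
t=11: L0/L1/L2 = -/GDF/- → run G
t=12: L0/L1/L2 = -/GDF/- → run G
t=13: L0/L1/L2 = -/GDF/- → run G
t=14: L0/L1/L2 = -/DF/- → run D
t=15: L0/L1/L2 = -/DF/- → run D
t=16: L0/L1/L2 = -/DF/- → run D
t=17: L0/L1/L2 = -/F/- → run F
t=18: L0/L1/L2 = -/F/- → run F
t=19: L0/L1/L2 = -/F/- → run F
t=20: (idle)
t=21: (idle)
t=22: (idle)
t=23: (idle)
t=24: (idle)
t=25: (idle)
t=26: (idle)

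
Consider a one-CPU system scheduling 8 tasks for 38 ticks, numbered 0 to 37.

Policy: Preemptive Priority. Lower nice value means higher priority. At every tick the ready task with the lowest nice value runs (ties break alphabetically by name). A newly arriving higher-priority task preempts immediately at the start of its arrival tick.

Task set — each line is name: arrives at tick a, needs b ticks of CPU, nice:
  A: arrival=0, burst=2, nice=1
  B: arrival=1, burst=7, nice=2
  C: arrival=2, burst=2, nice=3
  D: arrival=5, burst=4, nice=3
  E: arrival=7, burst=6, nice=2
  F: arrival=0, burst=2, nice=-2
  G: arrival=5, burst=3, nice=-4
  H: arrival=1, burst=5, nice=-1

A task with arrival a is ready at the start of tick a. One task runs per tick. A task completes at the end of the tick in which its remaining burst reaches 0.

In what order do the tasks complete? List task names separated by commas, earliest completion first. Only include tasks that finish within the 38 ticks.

completion order = F, G, H, A, B, E, C, D

t=0: ready={A,F} → run F
t=1: ready={A,B,F,H} → run F
t=2: ready={A,B,C,H} → run H
t=3: ready={A,B,C,H} → run H
t=4: ready={A,B,C,H} → run H
t=5: ready={A,B,C,D,G,H} → run G
t=6: ready={A,B,C,D,G,H} → run G
t=7: ready={A,B,C,D,E,G,H} → run G
t=8: ready={A,B,C,D,E,H} → run H
t=9: ready={A,B,C,D,E,H} → run H
t=10: ready={A,B,C,D,E} → run A
t=11: ready={A,B,C,D,E} → run A
t=12: ready={B,C,D,E} → run B
t=13: ready={B,C,D,E} → run B
t=14: ready={B,C,D,E} → run B
t=15: ready={B,C,D,E} → run B
t=16: ready={B,C,D,E} → run B
t=17: ready={B,C,D,E} → run B
t=18: ready={B,C,D,E} → run B
t=19: ready={C,D,E} → run E
t=20: ready={C,D,E} → run E
t=21: ready={C,D,E} → run E
t=22: ready={C,D,E} → run E
t=23: ready={C,D,E} → run E
t=24: ready={C,D,E} → run E
t=25: ready={C,D} → run C
t=26: ready={C,D} → run C
t=27: ready={D} → run D
t=28: ready={D} → run D
t=29: ready={D} → run D
t=30: ready={D} → run D
t=31: (idle)
t=32: (idle)
t=33: (idle)
t=34: (idle)
t=35: (idle)
t=36: (idle)
t=37: (idle)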